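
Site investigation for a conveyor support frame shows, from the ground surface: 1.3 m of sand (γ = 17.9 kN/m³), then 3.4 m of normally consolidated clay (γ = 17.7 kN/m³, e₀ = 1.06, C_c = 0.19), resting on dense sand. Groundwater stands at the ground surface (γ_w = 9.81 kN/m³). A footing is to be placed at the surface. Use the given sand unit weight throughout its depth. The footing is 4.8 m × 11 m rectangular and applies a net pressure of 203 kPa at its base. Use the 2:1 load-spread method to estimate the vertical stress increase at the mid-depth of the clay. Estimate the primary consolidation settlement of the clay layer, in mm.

S_c ≈ 222 mm

Mid-depth of clay below the ground surface: z = 1.3 + 3.4/2 = 3 m.
Total vertical stress at mid-clay: σ_v = 17.9×1.3 + 17.7×1.7 = 53.36 kPa.
Pore pressure: u = 9.81×(3 − 0) = 29.43 kPa.
Initial effective stress: σ'_0 = σ_v − u = 53.36 − 29.43 = 23.93 kPa.
Stress increase at mid-clay by the 2:1 spreading method:
Δσ = qBL/((B+z)(L+z)) = 203×4.8×11/((4.8+3)(11+3)) = 98.154 kPa
Final effective stress: σ'_f = σ'_0 + Δσ = 23.93 + 98.154 = 122.08 kPa.
Normally consolidated clay, so the full stress increment lies on the virgin compression line:
S_c = C_c·H/(1+e₀)·log₁₀(σ'_f/σ'_0) = 0.19×3.4/(1+1.06)×log₁₀(122.08/23.93)
    = 0.31359 × 0.7077 = 0.2219 m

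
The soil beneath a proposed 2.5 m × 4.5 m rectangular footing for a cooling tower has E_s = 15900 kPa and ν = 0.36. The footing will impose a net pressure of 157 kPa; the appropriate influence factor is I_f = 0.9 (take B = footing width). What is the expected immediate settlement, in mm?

S_e ≈ 19.3 mm

Immediate (elastic) settlement: S_e = q·B·(1−ν²)/E_s · I_f.
S_e = 157 × 2.5 × (1 − 0.36²) / 15900 × 0.9
    = 157 × 2.5 × 0.8704 / 15900 × 0.9
    = 0.01934 m = 19.34 mm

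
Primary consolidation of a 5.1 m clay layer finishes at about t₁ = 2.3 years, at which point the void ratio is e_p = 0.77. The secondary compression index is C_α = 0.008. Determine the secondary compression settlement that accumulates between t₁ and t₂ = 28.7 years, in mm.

S_s ≈ 25.3 mm

Secondary compression: S_s = C_α·H/(1+e_p)·log₁₀(t₂/t₁)
S_s = 0.008×5.1/(1+0.77)×log₁₀(28.7/2.3)
    = 0.02305 × 1.096 = 0.02527 m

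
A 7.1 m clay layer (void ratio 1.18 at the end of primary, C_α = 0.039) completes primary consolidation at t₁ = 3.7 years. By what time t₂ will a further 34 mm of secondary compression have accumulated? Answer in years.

t₂ ≈ 6.85 years

S_s = C_α·H/(1+e_p)·log₁₀(t₂/t₁) ⇒ log₁₀(t₂/t₁) = S_s·(1+e_p)/(C_α·H).
log₁₀(t₂/t₁) = 0.034 × (1+1.18) / (0.039×7.1) = 0.2677
t₂ = t₁ × 10^0.2677 = 3.7 × 1.852 = 6.853 years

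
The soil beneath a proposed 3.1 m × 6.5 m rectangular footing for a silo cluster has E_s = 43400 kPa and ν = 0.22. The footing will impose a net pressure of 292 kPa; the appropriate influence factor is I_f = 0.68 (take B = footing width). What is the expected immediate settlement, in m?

Immediate (elastic) settlement: S_e = q·B·(1−ν²)/E_s · I_f.
S_e = 292 × 3.1 × (1 − 0.22²) / 43400 × 0.68
    = 292 × 3.1 × 0.9516 / 43400 × 0.68
    = 0.0135 m

S_e ≈ 0.0135 m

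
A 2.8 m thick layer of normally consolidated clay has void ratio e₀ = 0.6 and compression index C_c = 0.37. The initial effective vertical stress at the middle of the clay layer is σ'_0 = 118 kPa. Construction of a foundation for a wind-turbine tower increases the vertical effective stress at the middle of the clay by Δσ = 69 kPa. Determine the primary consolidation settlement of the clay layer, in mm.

Final effective stress: σ'_f = σ'_0 + Δσ = 118 + 69 = 187 kPa.
Normally consolidated clay, so the full stress increment lies on the virgin compression line:
S_c = C_c·H/(1+e₀)·log₁₀(σ'_f/σ'_0) = 0.37×2.8/(1+0.6)×log₁₀(187/118)
    = 0.6475 × 0.19996 = 0.1295 m

S_c ≈ 129 mm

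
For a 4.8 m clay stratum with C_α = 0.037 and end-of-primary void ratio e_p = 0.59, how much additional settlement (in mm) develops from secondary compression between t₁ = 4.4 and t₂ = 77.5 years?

S_s ≈ 139 mm

Secondary compression: S_s = C_α·H/(1+e_p)·log₁₀(t₂/t₁)
S_s = 0.037×4.8/(1+0.59)×log₁₀(77.5/4.4)
    = 0.1117 × 1.246 = 0.1392 m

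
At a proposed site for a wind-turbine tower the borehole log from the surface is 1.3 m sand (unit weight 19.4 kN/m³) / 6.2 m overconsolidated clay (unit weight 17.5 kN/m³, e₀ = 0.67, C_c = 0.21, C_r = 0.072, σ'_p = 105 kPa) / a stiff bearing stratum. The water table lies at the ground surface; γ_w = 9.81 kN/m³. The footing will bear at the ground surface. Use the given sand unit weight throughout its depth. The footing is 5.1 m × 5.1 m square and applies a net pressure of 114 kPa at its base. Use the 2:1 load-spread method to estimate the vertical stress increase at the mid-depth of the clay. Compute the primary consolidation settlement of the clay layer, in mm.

Mid-depth of clay below the ground surface: z = 1.3 + 6.2/2 = 4.4 m.
Total vertical stress at mid-clay: σ_v = 19.4×1.3 + 17.5×3.1 = 79.47 kPa.
Pore pressure: u = 9.81×(4.4 − 0) = 43.164 kPa.
Initial effective stress: σ'_0 = σ_v − u = 79.47 − 43.164 = 36.306 kPa.
Stress increase at mid-clay by the 2:1 spreading method:
Δσ = qBL/((B+z)(L+z)) = 114×5.1×5.1/((5.1+4.4)(5.1+4.4)) = 32.855 kPa
Final effective stress: σ'_f = 36.306 + 32.855 = 69.161 kPa.
σ'_f = 69.161 ≤ σ'_p = 105 kPa, so the clay remains overconsolidated and only the recompression index applies:
S_c = C_r·H/(1+e₀)·log₁₀(σ'_f/σ'_0) = 0.072×6.2/1.67×log₁₀(69.161/36.306)
    = 0.26731 × 0.27988 = 0.07481 m

S_c ≈ 74.8 mm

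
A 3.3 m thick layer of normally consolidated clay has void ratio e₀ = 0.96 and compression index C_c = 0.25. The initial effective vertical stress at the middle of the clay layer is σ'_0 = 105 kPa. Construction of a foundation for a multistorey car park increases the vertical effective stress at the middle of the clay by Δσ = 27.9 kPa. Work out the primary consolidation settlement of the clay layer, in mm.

Final effective stress: σ'_f = σ'_0 + Δσ = 105 + 27.9 = 132.9 kPa.
Normally consolidated clay, so the full stress increment lies on the virgin compression line:
S_c = C_c·H/(1+e₀)·log₁₀(σ'_f/σ'_0) = 0.25×3.3/(1+0.96)×log₁₀(132.9/105)
    = 0.42092 × 0.10234 = 0.04308 m

S_c ≈ 43.1 mm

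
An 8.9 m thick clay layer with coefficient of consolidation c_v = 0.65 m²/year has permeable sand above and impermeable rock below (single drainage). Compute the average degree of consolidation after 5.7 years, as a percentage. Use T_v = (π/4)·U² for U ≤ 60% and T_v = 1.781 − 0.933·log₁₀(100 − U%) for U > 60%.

U ≈ 24.4 %

Drainage path length: H_d = H = 8.9 m (single drainage).
T_v = c_v·t/H_d² = 0.65×5.7/8.9² = 0.046774.
T_v = 0.046774 corresponds to the U ≤ 60% branch:
U = √(4T_v/π) = 0.244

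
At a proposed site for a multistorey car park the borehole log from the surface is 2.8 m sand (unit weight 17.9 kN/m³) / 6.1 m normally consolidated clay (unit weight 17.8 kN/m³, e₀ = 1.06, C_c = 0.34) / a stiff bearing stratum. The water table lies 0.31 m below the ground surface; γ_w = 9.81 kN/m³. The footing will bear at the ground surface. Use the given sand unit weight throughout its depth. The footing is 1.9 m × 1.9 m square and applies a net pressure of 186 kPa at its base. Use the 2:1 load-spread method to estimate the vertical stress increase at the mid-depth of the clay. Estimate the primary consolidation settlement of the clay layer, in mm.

S_c ≈ 88.1 mm

Mid-depth of clay below the ground surface: z = 2.8 + 6.1/2 = 5.85 m.
Total vertical stress at mid-clay: σ_v = 17.9×2.8 + 17.8×3.05 = 104.41 kPa.
Pore pressure: u = 9.81×(5.85 − 0.31) = 54.347 kPa.
Initial effective stress: σ'_0 = σ_v − u = 104.41 − 54.347 = 50.063 kPa.
Stress increase at mid-clay by the 2:1 spreading method:
Δσ = qBL/((B+z)(L+z)) = 186×1.9×1.9/((1.9+5.85)(1.9+5.85)) = 11.179 kPa
Final effective stress: σ'_f = σ'_0 + Δσ = 50.063 + 11.179 = 61.242 kPa.
Normally consolidated clay, so the full stress increment lies on the virgin compression line:
S_c = C_c·H/(1+e₀)·log₁₀(σ'_f/σ'_0) = 0.34×6.1/(1+1.06)×log₁₀(61.242/50.063)
    = 1.0068 × 0.087532 = 0.08813 m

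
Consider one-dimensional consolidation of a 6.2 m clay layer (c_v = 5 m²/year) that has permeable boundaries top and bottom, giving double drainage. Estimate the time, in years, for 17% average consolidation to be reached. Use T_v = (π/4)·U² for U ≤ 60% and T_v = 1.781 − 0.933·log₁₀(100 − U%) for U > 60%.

Drainage path length: H_d = H/2 = 3.1 m (double drainage).
U ≤ 60%: T_v = (π/4)·U² = (π/4)×0.17² = 0.022698.
t = T_v·H_d²/c_v = 0.022698×3.1²/5 = 0.04363 years.

t ≈ 0.0436 years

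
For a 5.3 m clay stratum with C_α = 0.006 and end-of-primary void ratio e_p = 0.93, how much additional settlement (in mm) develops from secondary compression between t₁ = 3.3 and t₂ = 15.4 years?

Secondary compression: S_s = C_α·H/(1+e_p)·log₁₀(t₂/t₁)
S_s = 0.006×5.3/(1+0.93)×log₁₀(15.4/3.3)
    = 0.01648 × 0.669 = 0.01102 m

S_s ≈ 11 mm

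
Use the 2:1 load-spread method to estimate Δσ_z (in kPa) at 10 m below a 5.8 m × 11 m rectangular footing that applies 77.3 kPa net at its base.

By the 2:1 method the load spreads at 1 horizontal : 2 vertical, so at depth z the loaded area has grown by z in each plan dimension:
Δσ = qBL/((B+z)(L+z)) = 77.3×5.8×11/((5.8+10)(11+10)) = 14.864 kPa

Δσ_z ≈ 14.9 kPa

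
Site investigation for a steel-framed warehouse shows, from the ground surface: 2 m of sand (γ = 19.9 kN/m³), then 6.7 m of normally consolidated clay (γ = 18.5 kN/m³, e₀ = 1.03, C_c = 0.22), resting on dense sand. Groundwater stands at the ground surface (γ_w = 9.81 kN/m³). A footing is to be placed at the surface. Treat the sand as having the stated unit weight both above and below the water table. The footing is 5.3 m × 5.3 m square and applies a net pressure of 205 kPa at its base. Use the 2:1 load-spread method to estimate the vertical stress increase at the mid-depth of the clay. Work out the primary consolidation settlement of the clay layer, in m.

S_c ≈ 0.223 m

Mid-depth of clay below the ground surface: z = 2 + 6.7/2 = 5.35 m.
Total vertical stress at mid-clay: σ_v = 19.9×2 + 18.5×3.35 = 101.78 kPa.
Pore pressure: u = 9.81×(5.35 − 0) = 52.483 kPa.
Initial effective stress: σ'_0 = σ_v − u = 101.78 − 52.483 = 49.297 kPa.
Stress increase at mid-clay by the 2:1 spreading method:
Δσ = qBL/((B+z)(L+z)) = 205×5.3×5.3/((5.3+5.35)(5.3+5.35)) = 50.77 kPa
Final effective stress: σ'_f = σ'_0 + Δσ = 49.297 + 50.77 = 100.07 kPa.
Normally consolidated clay, so the full stress increment lies on the virgin compression line:
S_c = C_c·H/(1+e₀)·log₁₀(σ'_f/σ'_0) = 0.22×6.7/(1+1.03)×log₁₀(100.07/49.297)
    = 0.72611 × 0.30748 = 0.2233 m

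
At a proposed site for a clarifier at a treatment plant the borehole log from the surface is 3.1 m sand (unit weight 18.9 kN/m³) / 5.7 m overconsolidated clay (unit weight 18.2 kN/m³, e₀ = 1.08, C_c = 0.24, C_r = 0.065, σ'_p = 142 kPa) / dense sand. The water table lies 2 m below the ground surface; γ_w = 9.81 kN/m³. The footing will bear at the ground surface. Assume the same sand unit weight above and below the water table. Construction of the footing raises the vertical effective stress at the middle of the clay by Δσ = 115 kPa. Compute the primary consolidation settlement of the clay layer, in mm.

S_c ≈ 131 mm

Mid-depth of clay below the ground surface: z = 3.1 + 5.7/2 = 5.95 m.
Total vertical stress at mid-clay: σ_v = 18.9×3.1 + 18.2×2.85 = 110.46 kPa.
Pore pressure: u = 9.81×(5.95 − 2) = 38.75 kPa.
Initial effective stress: σ'_0 = σ_v − u = 110.46 − 38.75 = 71.71 kPa.
Final effective stress: σ'_f = 71.71 + 115 = 186.71 kPa.
σ'_f = 186.71 > σ'_p = 142 kPa, so the stress path crosses the preconsolidation pressure — recompression up to σ'_p, then virgin compression beyond:
S_c = H/(1+e₀)·[C_r·log₁₀(σ'_p/σ'_0) + C_c·log₁₀(σ'_f/σ'_p)]
    = 5.7/2.08 × [0.065×log₁₀(142/71.71) + 0.24×log₁₀(186.71/142)]
    = 2.7404 × [0.019286 + 0.028531] = 0.131 m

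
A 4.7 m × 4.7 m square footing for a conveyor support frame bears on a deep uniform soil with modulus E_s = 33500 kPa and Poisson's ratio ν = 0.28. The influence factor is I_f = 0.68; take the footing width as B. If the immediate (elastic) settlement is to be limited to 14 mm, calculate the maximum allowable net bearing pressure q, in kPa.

q ≈ 159 kPa

S_e = q·B·(1−ν²)/E_s · I_f  ⇒  q = S_e·E_s / (B·(1−ν²)·I_f).
q = 0.014 × 33500 / (4.7 × 0.9216 × 0.68) = 159.2 kPa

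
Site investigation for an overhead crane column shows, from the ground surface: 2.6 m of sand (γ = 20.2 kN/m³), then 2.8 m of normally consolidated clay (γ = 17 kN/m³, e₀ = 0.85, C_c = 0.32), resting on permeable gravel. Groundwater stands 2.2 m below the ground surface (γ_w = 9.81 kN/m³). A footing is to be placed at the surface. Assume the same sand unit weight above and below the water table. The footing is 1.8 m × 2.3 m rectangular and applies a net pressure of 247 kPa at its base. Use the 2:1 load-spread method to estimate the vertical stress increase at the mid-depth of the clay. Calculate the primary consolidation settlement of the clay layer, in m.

Mid-depth of clay below the ground surface: z = 2.6 + 2.8/2 = 4 m.
Total vertical stress at mid-clay: σ_v = 20.2×2.6 + 17×1.4 = 76.32 kPa.
Pore pressure: u = 9.81×(4 − 2.2) = 17.658 kPa.
Initial effective stress: σ'_0 = σ_v − u = 76.32 − 17.658 = 58.662 kPa.
Stress increase at mid-clay by the 2:1 spreading method:
Δσ = qBL/((B+z)(L+z)) = 247×1.8×2.3/((1.8+4)(2.3+4)) = 27.985 kPa
Final effective stress: σ'_f = σ'_0 + Δσ = 58.662 + 27.985 = 86.647 kPa.
Normally consolidated clay, so the full stress increment lies on the virgin compression line:
S_c = C_c·H/(1+e₀)·log₁₀(σ'_f/σ'_0) = 0.32×2.8/(1+0.85)×log₁₀(86.647/58.662)
    = 0.48432 × 0.1694 = 0.08204 m

S_c ≈ 0.082 m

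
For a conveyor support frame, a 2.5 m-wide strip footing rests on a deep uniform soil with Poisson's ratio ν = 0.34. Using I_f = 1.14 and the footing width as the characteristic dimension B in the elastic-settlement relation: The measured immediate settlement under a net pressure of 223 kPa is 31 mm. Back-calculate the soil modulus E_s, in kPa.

E_s ≈ 18100 kPa

S_e = q·B·(1−ν²)/E_s · I_f  ⇒  E_s = q·B·(1−ν²)·I_f / S_e.
E_s = 223 × 2.5 × 0.8844 × 1.14 / 0.031 = 18130 kPa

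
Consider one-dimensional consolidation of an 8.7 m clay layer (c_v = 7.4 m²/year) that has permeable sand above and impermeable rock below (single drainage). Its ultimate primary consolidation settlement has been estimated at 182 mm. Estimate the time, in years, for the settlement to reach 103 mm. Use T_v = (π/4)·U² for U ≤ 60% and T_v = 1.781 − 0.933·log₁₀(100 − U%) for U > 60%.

t ≈ 2.57 years

Drainage path length: H_d = H = 8.7 m (single drainage).
U = S(t)/S_ult = 103/182 = 0.5659.
U ≤ 60%: T_v = (π/4)·U² = (π/4)×0.56593² = 0.25155.
t = T_v·H_d²/c_v = 0.25155×8.7²/7.4 = 2.573 years.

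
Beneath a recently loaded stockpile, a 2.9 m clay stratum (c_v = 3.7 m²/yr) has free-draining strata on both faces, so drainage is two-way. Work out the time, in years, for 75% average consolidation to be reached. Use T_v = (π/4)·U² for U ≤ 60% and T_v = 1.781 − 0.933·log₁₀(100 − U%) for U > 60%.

t ≈ 0.271 years

Drainage path length: H_d = H/2 = 1.45 m (double drainage).
U > 60%: T_v = 1.781 − 0.933·log₁₀(100 − 75) = 0.47672.
t = T_v·H_d²/c_v = 0.47672×1.45²/3.7 = 0.2709 years.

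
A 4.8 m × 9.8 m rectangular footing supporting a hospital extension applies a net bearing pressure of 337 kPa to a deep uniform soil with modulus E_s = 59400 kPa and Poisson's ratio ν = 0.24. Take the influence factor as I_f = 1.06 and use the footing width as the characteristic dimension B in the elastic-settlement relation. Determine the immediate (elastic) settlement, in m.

S_e ≈ 0.0272 m

Immediate (elastic) settlement: S_e = q·B·(1−ν²)/E_s · I_f.
S_e = 337 × 4.8 × (1 − 0.24²) / 59400 × 1.06
    = 337 × 4.8 × 0.9424 / 59400 × 1.06
    = 0.0272 m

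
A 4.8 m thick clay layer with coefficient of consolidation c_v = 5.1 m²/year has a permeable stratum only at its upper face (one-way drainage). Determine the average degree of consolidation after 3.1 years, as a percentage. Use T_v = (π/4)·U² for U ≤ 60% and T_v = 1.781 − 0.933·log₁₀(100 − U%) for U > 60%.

Drainage path length: H_d = H = 4.8 m (single drainage).
T_v = c_v·t/H_d² = 5.1×3.1/4.8² = 0.6862.
T_v = 0.6862 corresponds to the U > 60% branch:
U = 1 − 10^((1.781 − T_v)/0.933)/100 = 0.8509

U ≈ 85.1 %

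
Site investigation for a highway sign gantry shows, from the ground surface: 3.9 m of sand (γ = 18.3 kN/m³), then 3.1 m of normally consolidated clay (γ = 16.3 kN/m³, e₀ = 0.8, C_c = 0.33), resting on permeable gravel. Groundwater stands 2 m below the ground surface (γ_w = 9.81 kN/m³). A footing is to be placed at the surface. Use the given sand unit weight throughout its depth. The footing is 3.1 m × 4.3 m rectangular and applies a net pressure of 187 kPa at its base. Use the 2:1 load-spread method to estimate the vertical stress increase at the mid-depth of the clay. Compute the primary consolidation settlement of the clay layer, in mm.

S_c ≈ 96.1 mm

Mid-depth of clay below the ground surface: z = 3.9 + 3.1/2 = 5.45 m.
Total vertical stress at mid-clay: σ_v = 18.3×3.9 + 16.3×1.55 = 96.635 kPa.
Pore pressure: u = 9.81×(5.45 − 2) = 33.845 kPa.
Initial effective stress: σ'_0 = σ_v − u = 96.635 − 33.845 = 62.79 kPa.
Stress increase at mid-clay by the 2:1 spreading method:
Δσ = qBL/((B+z)(L+z)) = 187×3.1×4.3/((3.1+5.45)(4.3+5.45)) = 29.902 kPa
Final effective stress: σ'_f = σ'_0 + Δσ = 62.79 + 29.902 = 92.692 kPa.
Normally consolidated clay, so the full stress increment lies on the virgin compression line:
S_c = C_c·H/(1+e₀)·log₁₀(σ'_f/σ'_0) = 0.33×3.1/(1+0.8)×log₁₀(92.692/62.79)
    = 0.56833 × 0.16915 = 0.09613 m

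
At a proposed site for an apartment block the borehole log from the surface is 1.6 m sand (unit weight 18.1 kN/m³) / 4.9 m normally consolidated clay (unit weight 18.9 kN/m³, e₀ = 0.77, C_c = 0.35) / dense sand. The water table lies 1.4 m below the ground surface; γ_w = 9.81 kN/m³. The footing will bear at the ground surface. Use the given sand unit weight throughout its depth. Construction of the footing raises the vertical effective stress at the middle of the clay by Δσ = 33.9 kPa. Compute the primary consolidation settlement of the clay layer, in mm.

S_c ≈ 220 mm

Mid-depth of clay below the ground surface: z = 1.6 + 4.9/2 = 4.05 m.
Total vertical stress at mid-clay: σ_v = 18.1×1.6 + 18.9×2.45 = 75.265 kPa.
Pore pressure: u = 9.81×(4.05 − 1.4) = 25.997 kPa.
Initial effective stress: σ'_0 = σ_v − u = 75.265 − 25.997 = 49.268 kPa.
Final effective stress: σ'_f = σ'_0 + Δσ = 49.268 + 33.9 = 83.168 kPa.
Normally consolidated clay, so the full stress increment lies on the virgin compression line:
S_c = C_c·H/(1+e₀)·log₁₀(σ'_f/σ'_0) = 0.35×4.9/(1+0.77)×log₁₀(83.168/49.268)
    = 0.96893 × 0.22739 = 0.2203 m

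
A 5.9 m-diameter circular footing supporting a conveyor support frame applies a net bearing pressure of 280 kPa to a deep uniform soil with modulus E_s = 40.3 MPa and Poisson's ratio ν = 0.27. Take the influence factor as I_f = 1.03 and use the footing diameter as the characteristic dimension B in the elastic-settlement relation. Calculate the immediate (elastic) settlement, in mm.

Immediate (elastic) settlement: S_e = q·B·(1−ν²)/E_s · I_f.
E_s = 40.3 MPa = 40300 kPa.
S_e = 280 × 5.9 × (1 − 0.27²) / 40300 × 1.03
    = 280 × 5.9 × 0.9271 / 40300 × 1.03
    = 0.03914 m = 39.14 mm

S_e ≈ 39.1 mm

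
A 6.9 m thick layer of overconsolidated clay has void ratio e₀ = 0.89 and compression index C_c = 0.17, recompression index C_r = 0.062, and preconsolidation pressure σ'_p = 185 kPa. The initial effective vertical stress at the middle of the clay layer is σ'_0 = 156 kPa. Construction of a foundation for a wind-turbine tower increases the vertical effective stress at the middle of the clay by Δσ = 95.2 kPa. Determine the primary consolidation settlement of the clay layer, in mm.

S_c ≈ 99.2 mm

Final effective stress: σ'_f = 156 + 95.2 = 251.2 kPa.
σ'_f = 251.2 > σ'_p = 185 kPa, so the stress path crosses the preconsolidation pressure — recompression up to σ'_p, then virgin compression beyond:
S_c = H/(1+e₀)·[C_r·log₁₀(σ'_p/σ'_0) + C_c·log₁₀(σ'_f/σ'_p)]
    = 6.9/1.89 × [0.062×log₁₀(185/156) + 0.17×log₁₀(251.2/185)]
    = 3.6508 × [0.0045909 + 0.022584] = 0.09921 m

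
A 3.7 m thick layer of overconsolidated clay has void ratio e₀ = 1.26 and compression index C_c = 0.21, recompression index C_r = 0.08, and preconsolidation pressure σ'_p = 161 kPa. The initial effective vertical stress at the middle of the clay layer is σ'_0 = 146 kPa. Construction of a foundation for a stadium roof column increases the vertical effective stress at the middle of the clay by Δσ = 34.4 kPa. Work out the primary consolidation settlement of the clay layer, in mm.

Final effective stress: σ'_f = 146 + 34.4 = 180.4 kPa.
σ'_f = 180.4 > σ'_p = 161 kPa, so the stress path crosses the preconsolidation pressure — recompression up to σ'_p, then virgin compression beyond:
S_c = H/(1+e₀)·[C_r·log₁₀(σ'_p/σ'_0) + C_c·log₁₀(σ'_f/σ'_p)]
    = 3.7/2.26 × [0.08×log₁₀(161/146) + 0.21×log₁₀(180.4/161)]
    = 1.6372 × [0.0033978 + 0.010376] = 0.02255 m

S_c ≈ 22.6 mm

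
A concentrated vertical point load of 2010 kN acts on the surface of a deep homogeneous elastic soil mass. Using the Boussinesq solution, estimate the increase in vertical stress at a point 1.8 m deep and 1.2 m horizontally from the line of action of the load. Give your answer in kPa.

Boussinesq vertical stress below a point load on an elastic half-space:
Δσ_z = 3P/(2πz²) · [1 + (r/z)²]^(−5/2)
r/z = 1.2/1.8 = 0.66667; [1+(r/z)²]^(−5/2) = 0.39879.
Δσ_z = 3×2010/(2π×1.8²) × 0.39879 = 296.21 × 0.39879 = 118.1 kPa

Δσ_z ≈ 118 kPa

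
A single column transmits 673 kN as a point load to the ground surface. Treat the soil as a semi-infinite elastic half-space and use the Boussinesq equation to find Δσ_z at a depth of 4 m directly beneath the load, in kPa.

Boussinesq vertical stress below a point load on an elastic half-space:
Δσ_z = 3P/(2πz²) · [1 + (r/z)²]^(−5/2)
r/z = 0/4 = 0; [1+(r/z)²]^(−5/2) = 1.
Δσ_z = 3×673/(2π×4²) × 1 = 20.083 × 1 = 20.08 kPa

Δσ_z ≈ 20.1 kPa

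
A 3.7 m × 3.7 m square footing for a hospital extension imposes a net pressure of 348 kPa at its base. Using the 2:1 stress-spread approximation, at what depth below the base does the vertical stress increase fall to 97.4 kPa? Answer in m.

z ≈ 3.29 m

2:1 spreading — at depth z the loaded area has grown by z in each plan dimension:
qB²/(B+z)² = Δσ_z ⇒ z = B(√(q/Δσ_z) − 1) = 3.7×(√(348/97.4) − 1) = 3.294 m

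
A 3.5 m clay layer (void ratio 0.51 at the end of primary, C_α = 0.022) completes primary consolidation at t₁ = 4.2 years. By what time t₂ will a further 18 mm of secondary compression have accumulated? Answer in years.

S_s = C_α·H/(1+e_p)·log₁₀(t₂/t₁) ⇒ log₁₀(t₂/t₁) = S_s·(1+e_p)/(C_α·H).
log₁₀(t₂/t₁) = 0.018 × (1+0.51) / (0.022×3.5) = 0.353
t₂ = t₁ × 10^0.353 = 4.2 × 2.254 = 9.468 years

t₂ ≈ 9.47 years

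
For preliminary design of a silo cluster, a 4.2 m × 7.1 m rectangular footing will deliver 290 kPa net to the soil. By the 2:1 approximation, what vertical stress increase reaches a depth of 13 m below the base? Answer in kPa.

By the 2:1 method the load spreads at 1 horizontal : 2 vertical, so at depth z the loaded area has grown by z in each plan dimension:
Δσ = qBL/((B+z)(L+z)) = 290×4.2×7.1/((4.2+13)(7.1+13)) = 25.014 kPa

Δσ_z ≈ 25 kPa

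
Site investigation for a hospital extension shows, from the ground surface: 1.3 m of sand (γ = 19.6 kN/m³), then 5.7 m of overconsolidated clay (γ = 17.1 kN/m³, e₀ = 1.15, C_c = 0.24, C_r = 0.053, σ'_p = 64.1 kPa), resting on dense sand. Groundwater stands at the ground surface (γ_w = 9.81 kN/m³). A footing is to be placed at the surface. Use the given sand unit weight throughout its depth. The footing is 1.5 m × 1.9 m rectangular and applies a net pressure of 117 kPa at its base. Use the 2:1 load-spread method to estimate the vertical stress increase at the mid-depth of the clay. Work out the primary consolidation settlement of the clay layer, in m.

S_c ≈ 0.0156 m

Mid-depth of clay below the ground surface: z = 1.3 + 5.7/2 = 4.15 m.
Total vertical stress at mid-clay: σ_v = 19.6×1.3 + 17.1×2.85 = 74.215 kPa.
Pore pressure: u = 9.81×(4.15 − 0) = 40.712 kPa.
Initial effective stress: σ'_0 = σ_v − u = 74.215 − 40.712 = 33.503 kPa.
Stress increase at mid-clay by the 2:1 spreading method:
Δσ = qBL/((B+z)(L+z)) = 117×1.5×1.9/((1.5+4.15)(1.9+4.15)) = 9.755 kPa
Final effective stress: σ'_f = 33.503 + 9.755 = 43.258 kPa.
σ'_f = 43.258 ≤ σ'_p = 64.1 kPa, so the clay remains overconsolidated and only the recompression index applies:
S_c = C_r·H/(1+e₀)·log₁₀(σ'_f/σ'_0) = 0.053×5.7/2.15×log₁₀(43.258/33.503)
    = 0.14051 × 0.11098 = 0.01559 m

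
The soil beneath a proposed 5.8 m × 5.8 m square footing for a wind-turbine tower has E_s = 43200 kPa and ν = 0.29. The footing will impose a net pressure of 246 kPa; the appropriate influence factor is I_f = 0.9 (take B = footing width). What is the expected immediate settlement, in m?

Immediate (elastic) settlement: S_e = q·B·(1−ν²)/E_s · I_f.
S_e = 246 × 5.8 × (1 − 0.29²) / 43200 × 0.9
    = 246 × 5.8 × 0.9159 / 43200 × 0.9
    = 0.02723 m

S_e ≈ 0.0272 m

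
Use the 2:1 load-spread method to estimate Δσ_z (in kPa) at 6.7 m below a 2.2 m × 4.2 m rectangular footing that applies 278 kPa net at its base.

Δσ_z ≈ 26.5 kPa

By the 2:1 method the load spreads at 1 horizontal : 2 vertical, so at depth z the loaded area has grown by z in each plan dimension:
Δσ = qBL/((B+z)(L+z)) = 278×2.2×4.2/((2.2+6.7)(4.2+6.7)) = 26.479 kPa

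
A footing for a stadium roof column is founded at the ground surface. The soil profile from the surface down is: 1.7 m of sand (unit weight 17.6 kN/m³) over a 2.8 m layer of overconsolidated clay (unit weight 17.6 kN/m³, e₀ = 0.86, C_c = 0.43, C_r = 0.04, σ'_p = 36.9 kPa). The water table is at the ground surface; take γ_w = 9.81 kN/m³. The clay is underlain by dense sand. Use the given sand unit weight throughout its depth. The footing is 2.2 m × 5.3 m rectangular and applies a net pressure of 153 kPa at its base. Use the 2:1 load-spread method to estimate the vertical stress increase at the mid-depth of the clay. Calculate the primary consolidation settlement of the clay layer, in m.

S_c ≈ 0.167 m

Mid-depth of clay below the ground surface: z = 1.7 + 2.8/2 = 3.1 m.
Total vertical stress at mid-clay: σ_v = 17.6×1.7 + 17.6×1.4 = 54.56 kPa.
Pore pressure: u = 9.81×(3.1 − 0) = 30.411 kPa.
Initial effective stress: σ'_0 = σ_v − u = 54.56 − 30.411 = 24.149 kPa.
Stress increase at mid-clay by the 2:1 spreading method:
Δσ = qBL/((B+z)(L+z)) = 153×2.2×5.3/((2.2+3.1)(5.3+3.1)) = 40.071 kPa
Final effective stress: σ'_f = 24.149 + 40.071 = 64.22 kPa.
σ'_f = 64.22 > σ'_p = 36.9 kPa, so the stress path crosses the preconsolidation pressure — recompression up to σ'_p, then virgin compression beyond:
S_c = H/(1+e₀)·[C_r·log₁₀(σ'_p/σ'_0) + C_c·log₁₀(σ'_f/σ'_p)]
    = 2.8/1.86 × [0.04×log₁₀(36.9/24.149) + 0.43×log₁₀(64.22/36.9)]
    = 1.5054 × [0.0073651 + 0.10348] = 0.1669 m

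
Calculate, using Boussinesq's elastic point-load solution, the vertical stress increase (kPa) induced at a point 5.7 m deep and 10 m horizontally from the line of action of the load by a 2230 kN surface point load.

Δσ_z ≈ 0.976 kPa

Boussinesq vertical stress below a point load on an elastic half-space:
Δσ_z = 3P/(2πz²) · [1 + (r/z)²]^(−5/2)
r/z = 10/5.7 = 1.7544; [1+(r/z)²]^(−5/2) = 0.029779.
Δσ_z = 3×2230/(2π×5.7²) × 0.029779 = 32.772 × 0.029779 = 0.9759 kPa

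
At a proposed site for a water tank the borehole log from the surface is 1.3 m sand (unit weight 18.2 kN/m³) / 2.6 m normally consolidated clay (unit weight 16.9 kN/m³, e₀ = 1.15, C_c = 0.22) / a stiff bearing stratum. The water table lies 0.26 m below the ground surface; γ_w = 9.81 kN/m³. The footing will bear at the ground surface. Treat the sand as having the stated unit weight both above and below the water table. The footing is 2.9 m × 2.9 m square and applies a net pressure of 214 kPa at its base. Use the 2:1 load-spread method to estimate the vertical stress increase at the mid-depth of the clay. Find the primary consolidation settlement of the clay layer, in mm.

S_c ≈ 149 mm

Mid-depth of clay below the ground surface: z = 1.3 + 2.6/2 = 2.6 m.
Total vertical stress at mid-clay: σ_v = 18.2×1.3 + 16.9×1.3 = 45.63 kPa.
Pore pressure: u = 9.81×(2.6 − 0.26) = 22.955 kPa.
Initial effective stress: σ'_0 = σ_v − u = 45.63 − 22.955 = 22.675 kPa.
Stress increase at mid-clay by the 2:1 spreading method:
Δσ = qBL/((B+z)(L+z)) = 214×2.9×2.9/((2.9+2.6)(2.9+2.6)) = 59.496 kPa
Final effective stress: σ'_f = σ'_0 + Δσ = 22.675 + 59.496 = 82.171 kPa.
Normally consolidated clay, so the full stress increment lies on the virgin compression line:
S_c = C_c·H/(1+e₀)·log₁₀(σ'_f/σ'_0) = 0.22×2.6/(1+1.15)×log₁₀(82.171/22.675)
    = 0.26605 × 0.55917 = 0.1488 m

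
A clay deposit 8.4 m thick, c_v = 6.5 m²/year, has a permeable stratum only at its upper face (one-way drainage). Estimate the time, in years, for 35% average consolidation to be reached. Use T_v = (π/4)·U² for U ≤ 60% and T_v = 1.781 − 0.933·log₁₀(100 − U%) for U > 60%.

t ≈ 1.04 years

Drainage path length: H_d = H = 8.4 m (single drainage).
U ≤ 60%: T_v = (π/4)·U² = (π/4)×0.35² = 0.096211.
t = T_v·H_d²/c_v = 0.096211×8.4²/6.5 = 1.044 years.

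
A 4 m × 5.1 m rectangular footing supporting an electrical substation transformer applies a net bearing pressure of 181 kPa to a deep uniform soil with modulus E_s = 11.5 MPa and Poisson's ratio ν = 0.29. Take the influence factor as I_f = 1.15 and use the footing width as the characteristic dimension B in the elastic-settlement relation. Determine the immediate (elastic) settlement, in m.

S_e ≈ 0.0663 m

Immediate (elastic) settlement: S_e = q·B·(1−ν²)/E_s · I_f.
E_s = 11.5 MPa = 11500 kPa.
S_e = 181 × 4 × (1 − 0.29²) / 11500 × 1.15
    = 181 × 4 × 0.9159 / 11500 × 1.15
    = 0.06631 m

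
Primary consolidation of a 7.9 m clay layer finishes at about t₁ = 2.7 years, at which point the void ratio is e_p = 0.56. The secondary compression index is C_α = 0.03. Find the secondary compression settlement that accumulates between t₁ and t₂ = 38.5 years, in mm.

Secondary compression: S_s = C_α·H/(1+e_p)·log₁₀(t₂/t₁)
S_s = 0.03×7.9/(1+0.56)×log₁₀(38.5/2.7)
    = 0.1519 × 1.154 = 0.1753 m

S_s ≈ 175 mm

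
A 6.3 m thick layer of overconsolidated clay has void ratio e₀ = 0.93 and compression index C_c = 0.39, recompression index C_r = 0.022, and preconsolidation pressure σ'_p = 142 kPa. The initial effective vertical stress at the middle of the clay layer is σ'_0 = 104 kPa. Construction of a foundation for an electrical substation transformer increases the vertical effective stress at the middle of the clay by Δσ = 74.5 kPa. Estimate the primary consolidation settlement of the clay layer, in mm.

Final effective stress: σ'_f = 104 + 74.5 = 178.5 kPa.
σ'_f = 178.5 > σ'_p = 142 kPa, so the stress path crosses the preconsolidation pressure — recompression up to σ'_p, then virgin compression beyond:
S_c = H/(1+e₀)·[C_r·log₁₀(σ'_p/σ'_0) + C_c·log₁₀(σ'_f/σ'_p)]
    = 6.3/1.93 × [0.022×log₁₀(142/104) + 0.39×log₁₀(178.5/142)]
    = 3.2642 × [0.0029756 + 0.038746] = 0.1362 m

S_c ≈ 136 mm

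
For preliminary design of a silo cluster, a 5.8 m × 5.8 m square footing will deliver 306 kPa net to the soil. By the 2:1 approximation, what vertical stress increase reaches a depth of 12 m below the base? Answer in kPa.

By the 2:1 method the load spreads at 1 horizontal : 2 vertical, so at depth z the loaded area has grown by z in each plan dimension:
Δσ = qBL/((B+z)(L+z)) = 306×5.8×5.8/((5.8+12)(5.8+12)) = 32.489 kPa

Δσ_z ≈ 32.5 kPa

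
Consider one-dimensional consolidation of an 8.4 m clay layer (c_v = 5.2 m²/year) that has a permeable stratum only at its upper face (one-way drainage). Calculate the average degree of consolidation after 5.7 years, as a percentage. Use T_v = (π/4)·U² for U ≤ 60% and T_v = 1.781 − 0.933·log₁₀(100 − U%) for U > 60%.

Drainage path length: H_d = H = 8.4 m (single drainage).
T_v = c_v·t/H_d² = 5.2×5.7/8.4² = 0.42007.
T_v = 0.42007 corresponds to the U > 60% branch:
U = 1 − 10^((1.781 − T_v)/0.933)/100 = 0.7125

U ≈ 71.2 %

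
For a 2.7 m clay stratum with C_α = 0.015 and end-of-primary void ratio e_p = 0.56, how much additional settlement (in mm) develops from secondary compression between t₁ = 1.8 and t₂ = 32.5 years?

Secondary compression: S_s = C_α·H/(1+e_p)·log₁₀(t₂/t₁)
S_s = 0.015×2.7/(1+0.56)×log₁₀(32.5/1.8)
    = 0.02596 × 1.257 = 0.03262 m

S_s ≈ 32.6 mm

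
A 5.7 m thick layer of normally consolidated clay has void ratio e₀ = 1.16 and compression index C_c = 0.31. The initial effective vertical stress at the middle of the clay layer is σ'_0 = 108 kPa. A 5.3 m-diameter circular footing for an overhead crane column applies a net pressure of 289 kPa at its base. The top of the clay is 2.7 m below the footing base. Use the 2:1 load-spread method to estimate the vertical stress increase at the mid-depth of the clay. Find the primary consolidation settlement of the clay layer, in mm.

S_c ≈ 175 mm

Mid-depth of clay below the footing base: z = 2.7 + 5.7/2 = 5.55 m.
Stress increase at mid-clay by the 2:1 spreading method:
Δσ ≈ qD²/(D+z)² = 289×5.3²/(5.3+5.55)² = 68.959 kPa
Final effective stress: σ'_f = σ'_0 + Δσ = 108 + 68.959 = 176.96 kPa.
Normally consolidated clay, so the full stress increment lies on the virgin compression line:
S_c = C_c·H/(1+e₀)·log₁₀(σ'_f/σ'_0) = 0.31×5.7/(1+1.16)×log₁₀(176.96/108)
    = 0.81806 × 0.21445 = 0.1754 m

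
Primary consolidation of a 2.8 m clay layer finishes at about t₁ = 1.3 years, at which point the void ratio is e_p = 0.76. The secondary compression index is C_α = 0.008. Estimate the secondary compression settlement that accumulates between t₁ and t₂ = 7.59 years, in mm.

Secondary compression: S_s = C_α·H/(1+e_p)·log₁₀(t₂/t₁)
S_s = 0.008×2.8/(1+0.76)×log₁₀(7.59/1.3)
    = 0.01273 × 0.7663 = 0.009753 m

S_s ≈ 9.75 mm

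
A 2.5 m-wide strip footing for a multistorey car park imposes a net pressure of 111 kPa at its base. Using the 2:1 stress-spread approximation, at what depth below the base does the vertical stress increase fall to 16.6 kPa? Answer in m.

2:1 spreading — at depth z the loaded area has grown by z in each plan dimension:
qB/(B+z) = Δσ_z ⇒ z = qB/Δσ_z − B = 111×2.5/16.6 − 2.5 = 14.22 m

z ≈ 14.2 m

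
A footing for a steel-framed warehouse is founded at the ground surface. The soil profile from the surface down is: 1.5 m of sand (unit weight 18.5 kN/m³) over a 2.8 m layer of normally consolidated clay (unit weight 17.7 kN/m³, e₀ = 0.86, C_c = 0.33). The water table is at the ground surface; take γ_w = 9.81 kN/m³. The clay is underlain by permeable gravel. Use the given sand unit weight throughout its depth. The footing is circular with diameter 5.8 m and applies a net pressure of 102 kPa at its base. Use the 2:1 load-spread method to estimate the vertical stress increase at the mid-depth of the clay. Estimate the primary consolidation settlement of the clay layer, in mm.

Mid-depth of clay below the ground surface: z = 1.5 + 2.8/2 = 2.9 m.
Total vertical stress at mid-clay: σ_v = 18.5×1.5 + 17.7×1.4 = 52.53 kPa.
Pore pressure: u = 9.81×(2.9 − 0) = 28.449 kPa.
Initial effective stress: σ'_0 = σ_v − u = 52.53 − 28.449 = 24.081 kPa.
Stress increase at mid-clay by the 2:1 spreading method:
Δσ ≈ qD²/(D+z)² = 102×5.8²/(5.8+2.9)² = 45.333 kPa
Final effective stress: σ'_f = σ'_0 + Δσ = 24.081 + 45.333 = 69.414 kPa.
Normally consolidated clay, so the full stress increment lies on the virgin compression line:
S_c = C_c·H/(1+e₀)·log₁₀(σ'_f/σ'_0) = 0.33×2.8/(1+0.86)×log₁₀(69.414/24.081)
    = 0.49677 × 0.45977 = 0.2284 m

S_c ≈ 228 mm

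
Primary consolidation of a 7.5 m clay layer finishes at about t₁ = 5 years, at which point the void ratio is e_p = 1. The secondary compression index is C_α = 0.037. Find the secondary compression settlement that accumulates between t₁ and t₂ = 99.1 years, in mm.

S_s ≈ 180 mm

Secondary compression: S_s = C_α·H/(1+e_p)·log₁₀(t₂/t₁)
S_s = 0.037×7.5/(1+1)×log₁₀(99.1/5)
    = 0.1387 × 1.297 = 0.18 m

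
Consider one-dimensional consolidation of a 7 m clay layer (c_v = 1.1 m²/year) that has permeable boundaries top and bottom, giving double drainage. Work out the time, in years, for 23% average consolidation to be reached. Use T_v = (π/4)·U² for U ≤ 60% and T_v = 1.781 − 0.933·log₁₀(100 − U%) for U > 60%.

t ≈ 0.463 years

Drainage path length: H_d = H/2 = 3.5 m (double drainage).
U ≤ 60%: T_v = (π/4)·U² = (π/4)×0.23² = 0.041548.
t = T_v·H_d²/c_v = 0.041548×3.5²/1.1 = 0.4627 years.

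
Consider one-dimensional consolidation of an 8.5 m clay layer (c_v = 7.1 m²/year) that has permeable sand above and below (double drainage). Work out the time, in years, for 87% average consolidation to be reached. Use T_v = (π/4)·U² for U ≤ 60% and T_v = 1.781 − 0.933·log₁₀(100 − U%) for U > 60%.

Drainage path length: H_d = H/2 = 4.25 m (double drainage).
U > 60%: T_v = 1.781 − 0.933·log₁₀(100 − 87) = 0.74169.
t = T_v·H_d²/c_v = 0.74169×4.25²/7.1 = 1.887 years.

t ≈ 1.89 years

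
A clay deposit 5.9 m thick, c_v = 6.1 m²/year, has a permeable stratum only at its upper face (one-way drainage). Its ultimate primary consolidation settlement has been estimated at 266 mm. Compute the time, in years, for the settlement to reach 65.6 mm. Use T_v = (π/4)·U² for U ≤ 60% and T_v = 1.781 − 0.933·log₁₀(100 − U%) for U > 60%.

t ≈ 0.273 years

Drainage path length: H_d = H = 5.9 m (single drainage).
U = S(t)/S_ult = 65.6/266 = 0.2466.
U ≤ 60%: T_v = (π/4)·U² = (π/4)×0.24662² = 0.047768.
t = T_v·H_d²/c_v = 0.047768×5.9²/6.1 = 0.2726 years.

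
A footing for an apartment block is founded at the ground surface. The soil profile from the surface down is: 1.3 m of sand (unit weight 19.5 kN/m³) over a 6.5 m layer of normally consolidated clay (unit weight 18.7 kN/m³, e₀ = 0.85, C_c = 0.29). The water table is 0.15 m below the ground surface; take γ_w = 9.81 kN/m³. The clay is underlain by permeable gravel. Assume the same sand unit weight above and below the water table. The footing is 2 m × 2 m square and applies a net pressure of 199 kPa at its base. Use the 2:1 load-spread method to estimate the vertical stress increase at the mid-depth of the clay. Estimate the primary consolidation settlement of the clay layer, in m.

S_c ≈ 0.159 m

Mid-depth of clay below the ground surface: z = 1.3 + 6.5/2 = 4.55 m.
Total vertical stress at mid-clay: σ_v = 19.5×1.3 + 18.7×3.25 = 86.125 kPa.
Pore pressure: u = 9.81×(4.55 − 0.15) = 43.164 kPa.
Initial effective stress: σ'_0 = σ_v − u = 86.125 − 43.164 = 42.961 kPa.
Stress increase at mid-clay by the 2:1 spreading method:
Δσ = qBL/((B+z)(L+z)) = 199×2×2/((2+4.55)(2+4.55)) = 18.554 kPa
Final effective stress: σ'_f = σ'_0 + Δσ = 42.961 + 18.554 = 61.515 kPa.
Normally consolidated clay, so the full stress increment lies on the virgin compression line:
S_c = C_c·H/(1+e₀)·log₁₀(σ'_f/σ'_0) = 0.29×6.5/(1+0.85)×log₁₀(61.515/42.961)
    = 1.0189 × 0.15591 = 0.1589 m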